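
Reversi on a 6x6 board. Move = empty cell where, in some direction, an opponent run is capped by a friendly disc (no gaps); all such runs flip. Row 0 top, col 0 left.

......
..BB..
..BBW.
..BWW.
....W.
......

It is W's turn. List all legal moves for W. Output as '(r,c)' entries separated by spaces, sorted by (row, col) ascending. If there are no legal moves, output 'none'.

Answer: (0,1) (0,2) (0,3) (1,1) (2,1) (3,1)

Derivation:
(0,1): flips 2 -> legal
(0,2): flips 1 -> legal
(0,3): flips 2 -> legal
(0,4): no bracket -> illegal
(1,1): flips 1 -> legal
(1,4): no bracket -> illegal
(2,1): flips 2 -> legal
(3,1): flips 1 -> legal
(4,1): no bracket -> illegal
(4,2): no bracket -> illegal
(4,3): no bracket -> illegal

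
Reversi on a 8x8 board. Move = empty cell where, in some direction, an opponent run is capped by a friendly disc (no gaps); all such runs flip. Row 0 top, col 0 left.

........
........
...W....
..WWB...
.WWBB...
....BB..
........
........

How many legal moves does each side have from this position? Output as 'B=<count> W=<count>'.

-- B to move --
(1,2): flips 1 -> legal
(1,3): flips 2 -> legal
(1,4): no bracket -> illegal
(2,1): flips 1 -> legal
(2,2): flips 1 -> legal
(2,4): no bracket -> illegal
(3,0): no bracket -> illegal
(3,1): flips 2 -> legal
(4,0): flips 2 -> legal
(5,0): no bracket -> illegal
(5,1): no bracket -> illegal
(5,2): no bracket -> illegal
(5,3): no bracket -> illegal
B mobility = 6
-- W to move --
(2,4): no bracket -> illegal
(2,5): no bracket -> illegal
(3,5): flips 1 -> legal
(4,5): flips 3 -> legal
(4,6): no bracket -> illegal
(5,2): no bracket -> illegal
(5,3): flips 1 -> legal
(5,6): no bracket -> illegal
(6,3): no bracket -> illegal
(6,4): no bracket -> illegal
(6,5): flips 2 -> legal
(6,6): flips 2 -> legal
W mobility = 5

Answer: B=6 W=5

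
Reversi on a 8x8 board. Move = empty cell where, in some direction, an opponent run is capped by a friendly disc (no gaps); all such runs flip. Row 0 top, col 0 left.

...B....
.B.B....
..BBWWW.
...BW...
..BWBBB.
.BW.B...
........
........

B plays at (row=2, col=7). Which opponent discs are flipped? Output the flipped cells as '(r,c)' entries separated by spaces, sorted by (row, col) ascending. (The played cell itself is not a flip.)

Answer: (2,4) (2,5) (2,6)

Derivation:
Dir NW: first cell '.' (not opp) -> no flip
Dir N: first cell '.' (not opp) -> no flip
Dir NE: edge -> no flip
Dir W: opp run (2,6) (2,5) (2,4) capped by B -> flip
Dir E: edge -> no flip
Dir SW: first cell '.' (not opp) -> no flip
Dir S: first cell '.' (not opp) -> no flip
Dir SE: edge -> no flip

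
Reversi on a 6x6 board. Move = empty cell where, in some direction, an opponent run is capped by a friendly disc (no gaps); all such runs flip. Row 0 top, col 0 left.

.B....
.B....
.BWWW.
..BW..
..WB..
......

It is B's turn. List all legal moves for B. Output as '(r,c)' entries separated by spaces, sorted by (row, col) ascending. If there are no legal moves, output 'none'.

Answer: (1,2) (1,3) (1,4) (2,5) (3,4) (4,1) (4,4) (5,2)

Derivation:
(1,2): flips 1 -> legal
(1,3): flips 2 -> legal
(1,4): flips 1 -> legal
(1,5): no bracket -> illegal
(2,5): flips 3 -> legal
(3,1): no bracket -> illegal
(3,4): flips 1 -> legal
(3,5): no bracket -> illegal
(4,1): flips 1 -> legal
(4,4): flips 2 -> legal
(5,1): no bracket -> illegal
(5,2): flips 1 -> legal
(5,3): no bracket -> illegal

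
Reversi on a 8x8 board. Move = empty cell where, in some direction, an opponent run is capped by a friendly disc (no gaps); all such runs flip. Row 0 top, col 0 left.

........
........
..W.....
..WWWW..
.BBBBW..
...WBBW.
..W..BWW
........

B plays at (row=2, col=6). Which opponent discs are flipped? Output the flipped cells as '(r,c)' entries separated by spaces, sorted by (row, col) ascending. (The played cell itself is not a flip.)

Dir NW: first cell '.' (not opp) -> no flip
Dir N: first cell '.' (not opp) -> no flip
Dir NE: first cell '.' (not opp) -> no flip
Dir W: first cell '.' (not opp) -> no flip
Dir E: first cell '.' (not opp) -> no flip
Dir SW: opp run (3,5) capped by B -> flip
Dir S: first cell '.' (not opp) -> no flip
Dir SE: first cell '.' (not opp) -> no flip

Answer: (3,5)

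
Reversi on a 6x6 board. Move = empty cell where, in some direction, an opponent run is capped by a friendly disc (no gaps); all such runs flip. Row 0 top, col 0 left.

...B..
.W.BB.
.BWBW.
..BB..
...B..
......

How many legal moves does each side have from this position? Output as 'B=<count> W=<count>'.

Answer: B=8 W=6

Derivation:
-- B to move --
(0,0): flips 2 -> legal
(0,1): flips 1 -> legal
(0,2): no bracket -> illegal
(1,0): no bracket -> illegal
(1,2): flips 1 -> legal
(1,5): flips 1 -> legal
(2,0): no bracket -> illegal
(2,5): flips 1 -> legal
(3,1): flips 1 -> legal
(3,4): flips 1 -> legal
(3,5): flips 1 -> legal
B mobility = 8
-- W to move --
(0,2): flips 1 -> legal
(0,4): flips 2 -> legal
(0,5): no bracket -> illegal
(1,0): no bracket -> illegal
(1,2): no bracket -> illegal
(1,5): no bracket -> illegal
(2,0): flips 1 -> legal
(2,5): no bracket -> illegal
(3,0): no bracket -> illegal
(3,1): flips 1 -> legal
(3,4): no bracket -> illegal
(4,1): no bracket -> illegal
(4,2): flips 2 -> legal
(4,4): flips 1 -> legal
(5,2): no bracket -> illegal
(5,3): no bracket -> illegal
(5,4): no bracket -> illegal
W mobility = 6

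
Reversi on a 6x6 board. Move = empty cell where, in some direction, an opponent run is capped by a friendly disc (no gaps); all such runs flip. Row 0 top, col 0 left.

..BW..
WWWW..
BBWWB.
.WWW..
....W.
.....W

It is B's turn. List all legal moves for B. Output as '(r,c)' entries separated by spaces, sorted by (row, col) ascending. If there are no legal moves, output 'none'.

Answer: (0,0) (0,1) (0,4) (4,1) (4,2) (4,3)

Derivation:
(0,0): flips 1 -> legal
(0,1): flips 1 -> legal
(0,4): flips 1 -> legal
(1,4): no bracket -> illegal
(3,0): no bracket -> illegal
(3,4): no bracket -> illegal
(3,5): no bracket -> illegal
(4,0): no bracket -> illegal
(4,1): flips 1 -> legal
(4,2): flips 5 -> legal
(4,3): flips 1 -> legal
(4,5): no bracket -> illegal
(5,3): no bracket -> illegal
(5,4): no bracket -> illegal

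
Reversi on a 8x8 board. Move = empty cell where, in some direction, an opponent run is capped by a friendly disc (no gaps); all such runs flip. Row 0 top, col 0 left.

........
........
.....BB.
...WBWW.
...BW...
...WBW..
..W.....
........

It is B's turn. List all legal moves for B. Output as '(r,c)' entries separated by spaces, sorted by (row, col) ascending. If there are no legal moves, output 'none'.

Answer: (2,3) (3,2) (3,7) (4,5) (4,6) (4,7) (5,2) (5,6) (6,3) (7,1)

Derivation:
(2,2): no bracket -> illegal
(2,3): flips 1 -> legal
(2,4): no bracket -> illegal
(2,7): no bracket -> illegal
(3,2): flips 1 -> legal
(3,7): flips 2 -> legal
(4,2): no bracket -> illegal
(4,5): flips 2 -> legal
(4,6): flips 1 -> legal
(4,7): flips 1 -> legal
(5,1): no bracket -> illegal
(5,2): flips 1 -> legal
(5,6): flips 1 -> legal
(6,1): no bracket -> illegal
(6,3): flips 1 -> legal
(6,4): no bracket -> illegal
(6,5): no bracket -> illegal
(6,6): no bracket -> illegal
(7,1): flips 4 -> legal
(7,2): no bracket -> illegal
(7,3): no bracket -> illegal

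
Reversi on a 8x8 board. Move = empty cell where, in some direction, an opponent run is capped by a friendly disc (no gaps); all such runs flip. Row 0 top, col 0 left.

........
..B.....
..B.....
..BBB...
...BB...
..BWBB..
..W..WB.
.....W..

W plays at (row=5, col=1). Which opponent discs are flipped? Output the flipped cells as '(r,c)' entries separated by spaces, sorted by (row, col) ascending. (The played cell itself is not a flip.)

Answer: (5,2)

Derivation:
Dir NW: first cell '.' (not opp) -> no flip
Dir N: first cell '.' (not opp) -> no flip
Dir NE: first cell '.' (not opp) -> no flip
Dir W: first cell '.' (not opp) -> no flip
Dir E: opp run (5,2) capped by W -> flip
Dir SW: first cell '.' (not opp) -> no flip
Dir S: first cell '.' (not opp) -> no flip
Dir SE: first cell 'W' (not opp) -> no flip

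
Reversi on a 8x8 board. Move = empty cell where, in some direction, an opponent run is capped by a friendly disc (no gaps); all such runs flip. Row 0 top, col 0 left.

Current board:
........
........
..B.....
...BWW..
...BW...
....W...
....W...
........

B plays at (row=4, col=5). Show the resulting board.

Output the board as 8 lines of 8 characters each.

Place B at (4,5); scan 8 dirs for brackets.
Dir NW: opp run (3,4), next='.' -> no flip
Dir N: opp run (3,5), next='.' -> no flip
Dir NE: first cell '.' (not opp) -> no flip
Dir W: opp run (4,4) capped by B -> flip
Dir E: first cell '.' (not opp) -> no flip
Dir SW: opp run (5,4), next='.' -> no flip
Dir S: first cell '.' (not opp) -> no flip
Dir SE: first cell '.' (not opp) -> no flip
All flips: (4,4)

Answer: ........
........
..B.....
...BWW..
...BBB..
....W...
....W...
........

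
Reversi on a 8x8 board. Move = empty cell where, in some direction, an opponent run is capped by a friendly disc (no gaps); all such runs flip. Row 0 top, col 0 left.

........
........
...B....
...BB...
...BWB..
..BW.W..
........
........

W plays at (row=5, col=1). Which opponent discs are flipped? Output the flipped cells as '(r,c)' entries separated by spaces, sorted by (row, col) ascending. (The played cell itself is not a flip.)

Answer: (5,2)

Derivation:
Dir NW: first cell '.' (not opp) -> no flip
Dir N: first cell '.' (not opp) -> no flip
Dir NE: first cell '.' (not opp) -> no flip
Dir W: first cell '.' (not opp) -> no flip
Dir E: opp run (5,2) capped by W -> flip
Dir SW: first cell '.' (not opp) -> no flip
Dir S: first cell '.' (not opp) -> no flip
Dir SE: first cell '.' (not opp) -> no flip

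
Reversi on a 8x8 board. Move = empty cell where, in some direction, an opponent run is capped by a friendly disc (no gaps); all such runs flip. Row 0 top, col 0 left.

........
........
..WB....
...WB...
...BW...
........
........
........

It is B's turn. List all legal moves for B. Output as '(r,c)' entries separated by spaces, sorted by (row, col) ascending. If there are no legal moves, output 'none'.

(1,1): no bracket -> illegal
(1,2): no bracket -> illegal
(1,3): no bracket -> illegal
(2,1): flips 1 -> legal
(2,4): no bracket -> illegal
(3,1): no bracket -> illegal
(3,2): flips 1 -> legal
(3,5): no bracket -> illegal
(4,2): no bracket -> illegal
(4,5): flips 1 -> legal
(5,3): no bracket -> illegal
(5,4): flips 1 -> legal
(5,5): no bracket -> illegal

Answer: (2,1) (3,2) (4,5) (5,4)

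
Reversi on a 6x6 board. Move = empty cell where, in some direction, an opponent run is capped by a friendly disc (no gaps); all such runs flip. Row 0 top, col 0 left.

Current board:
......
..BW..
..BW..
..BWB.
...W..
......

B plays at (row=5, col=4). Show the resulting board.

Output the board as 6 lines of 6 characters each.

Answer: ......
..BW..
..BW..
..BWB.
...B..
....B.

Derivation:
Place B at (5,4); scan 8 dirs for brackets.
Dir NW: opp run (4,3) capped by B -> flip
Dir N: first cell '.' (not opp) -> no flip
Dir NE: first cell '.' (not opp) -> no flip
Dir W: first cell '.' (not opp) -> no flip
Dir E: first cell '.' (not opp) -> no flip
Dir SW: edge -> no flip
Dir S: edge -> no flip
Dir SE: edge -> no flip
All flips: (4,3)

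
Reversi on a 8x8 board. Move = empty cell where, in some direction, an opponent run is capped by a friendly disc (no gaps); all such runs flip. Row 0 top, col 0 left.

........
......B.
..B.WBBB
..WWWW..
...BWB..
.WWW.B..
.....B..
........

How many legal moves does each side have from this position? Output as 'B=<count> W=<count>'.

Answer: B=6 W=11

Derivation:
-- B to move --
(1,3): no bracket -> illegal
(1,4): no bracket -> illegal
(1,5): no bracket -> illegal
(2,1): flips 1 -> legal
(2,3): flips 3 -> legal
(3,1): no bracket -> illegal
(3,6): no bracket -> illegal
(4,0): no bracket -> illegal
(4,1): no bracket -> illegal
(4,2): flips 1 -> legal
(4,6): no bracket -> illegal
(5,0): no bracket -> illegal
(5,4): no bracket -> illegal
(6,0): no bracket -> illegal
(6,1): flips 1 -> legal
(6,2): flips 3 -> legal
(6,3): flips 1 -> legal
(6,4): no bracket -> illegal
B mobility = 6
-- W to move --
(0,5): no bracket -> illegal
(0,6): no bracket -> illegal
(0,7): flips 2 -> legal
(1,1): flips 1 -> legal
(1,2): flips 1 -> legal
(1,3): no bracket -> illegal
(1,4): no bracket -> illegal
(1,5): flips 1 -> legal
(1,7): flips 1 -> legal
(2,1): no bracket -> illegal
(2,3): no bracket -> illegal
(3,1): no bracket -> illegal
(3,6): no bracket -> illegal
(3,7): no bracket -> illegal
(4,2): flips 1 -> legal
(4,6): flips 1 -> legal
(5,4): flips 1 -> legal
(5,6): flips 1 -> legal
(6,4): no bracket -> illegal
(6,6): flips 1 -> legal
(7,4): no bracket -> illegal
(7,5): flips 3 -> legal
(7,6): no bracket -> illegal
W mobility = 11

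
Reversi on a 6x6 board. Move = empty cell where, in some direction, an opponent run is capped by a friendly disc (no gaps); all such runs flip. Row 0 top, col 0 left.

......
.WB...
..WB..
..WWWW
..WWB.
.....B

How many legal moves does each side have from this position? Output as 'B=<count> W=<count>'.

Answer: B=8 W=8

Derivation:
-- B to move --
(0,0): flips 3 -> legal
(0,1): no bracket -> illegal
(0,2): no bracket -> illegal
(1,0): flips 1 -> legal
(1,3): no bracket -> illegal
(2,0): no bracket -> illegal
(2,1): flips 1 -> legal
(2,4): flips 1 -> legal
(2,5): no bracket -> illegal
(3,1): no bracket -> illegal
(4,1): flips 3 -> legal
(4,5): flips 1 -> legal
(5,1): no bracket -> illegal
(5,2): flips 3 -> legal
(5,3): flips 2 -> legal
(5,4): no bracket -> illegal
B mobility = 8
-- W to move --
(0,1): flips 2 -> legal
(0,2): flips 1 -> legal
(0,3): no bracket -> illegal
(1,3): flips 2 -> legal
(1,4): flips 1 -> legal
(2,1): no bracket -> illegal
(2,4): flips 1 -> legal
(4,5): flips 1 -> legal
(5,3): flips 1 -> legal
(5,4): flips 1 -> legal
W mobility = 8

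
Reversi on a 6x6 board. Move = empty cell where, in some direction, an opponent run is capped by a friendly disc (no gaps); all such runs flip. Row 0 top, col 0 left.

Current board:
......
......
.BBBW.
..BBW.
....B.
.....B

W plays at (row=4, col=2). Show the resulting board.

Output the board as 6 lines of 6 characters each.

Answer: ......
......
.BBBW.
..BWW.
..W.B.
.....B

Derivation:
Place W at (4,2); scan 8 dirs for brackets.
Dir NW: first cell '.' (not opp) -> no flip
Dir N: opp run (3,2) (2,2), next='.' -> no flip
Dir NE: opp run (3,3) capped by W -> flip
Dir W: first cell '.' (not opp) -> no flip
Dir E: first cell '.' (not opp) -> no flip
Dir SW: first cell '.' (not opp) -> no flip
Dir S: first cell '.' (not opp) -> no flip
Dir SE: first cell '.' (not opp) -> no flip
All flips: (3,3)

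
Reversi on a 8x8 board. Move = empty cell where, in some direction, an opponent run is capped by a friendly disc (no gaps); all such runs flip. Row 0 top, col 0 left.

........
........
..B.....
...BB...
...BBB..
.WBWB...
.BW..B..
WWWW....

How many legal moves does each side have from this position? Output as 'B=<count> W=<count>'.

Answer: B=3 W=7

Derivation:
-- B to move --
(4,0): no bracket -> illegal
(4,1): flips 1 -> legal
(4,2): no bracket -> illegal
(5,0): flips 1 -> legal
(6,0): no bracket -> illegal
(6,3): flips 2 -> legal
(6,4): no bracket -> illegal
(7,4): no bracket -> illegal
B mobility = 3
-- W to move --
(1,1): no bracket -> illegal
(1,2): no bracket -> illegal
(1,3): no bracket -> illegal
(2,1): no bracket -> illegal
(2,3): flips 2 -> legal
(2,4): no bracket -> illegal
(2,5): flips 4 -> legal
(3,1): no bracket -> illegal
(3,2): no bracket -> illegal
(3,5): flips 1 -> legal
(3,6): no bracket -> illegal
(4,1): no bracket -> illegal
(4,2): flips 1 -> legal
(4,6): no bracket -> illegal
(5,0): flips 1 -> legal
(5,5): flips 1 -> legal
(5,6): no bracket -> illegal
(6,0): flips 1 -> legal
(6,3): no bracket -> illegal
(6,4): no bracket -> illegal
(6,6): no bracket -> illegal
(7,4): no bracket -> illegal
(7,5): no bracket -> illegal
(7,6): no bracket -> illegal
W mobility = 7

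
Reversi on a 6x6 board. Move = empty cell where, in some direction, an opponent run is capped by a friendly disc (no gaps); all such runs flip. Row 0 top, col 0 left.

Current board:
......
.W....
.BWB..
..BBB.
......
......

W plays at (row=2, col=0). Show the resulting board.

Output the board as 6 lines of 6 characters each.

Place W at (2,0); scan 8 dirs for brackets.
Dir NW: edge -> no flip
Dir N: first cell '.' (not opp) -> no flip
Dir NE: first cell 'W' (not opp) -> no flip
Dir W: edge -> no flip
Dir E: opp run (2,1) capped by W -> flip
Dir SW: edge -> no flip
Dir S: first cell '.' (not opp) -> no flip
Dir SE: first cell '.' (not opp) -> no flip
All flips: (2,1)

Answer: ......
.W....
WWWB..
..BBB.
......
......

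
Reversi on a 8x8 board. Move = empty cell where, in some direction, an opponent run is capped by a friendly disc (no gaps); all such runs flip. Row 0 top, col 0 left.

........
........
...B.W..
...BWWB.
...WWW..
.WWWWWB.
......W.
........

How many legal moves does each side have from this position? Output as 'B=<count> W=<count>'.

-- B to move --
(1,4): flips 1 -> legal
(1,5): no bracket -> illegal
(1,6): no bracket -> illegal
(2,4): no bracket -> illegal
(2,6): no bracket -> illegal
(3,2): no bracket -> illegal
(4,0): no bracket -> illegal
(4,1): no bracket -> illegal
(4,2): no bracket -> illegal
(4,6): no bracket -> illegal
(5,0): flips 5 -> legal
(5,7): no bracket -> illegal
(6,0): no bracket -> illegal
(6,1): no bracket -> illegal
(6,2): no bracket -> illegal
(6,3): flips 4 -> legal
(6,4): no bracket -> illegal
(6,5): no bracket -> illegal
(6,7): no bracket -> illegal
(7,5): no bracket -> illegal
(7,6): flips 1 -> legal
(7,7): flips 3 -> legal
B mobility = 5
-- W to move --
(1,2): flips 1 -> legal
(1,3): flips 2 -> legal
(1,4): no bracket -> illegal
(2,2): flips 1 -> legal
(2,4): no bracket -> illegal
(2,6): no bracket -> illegal
(2,7): flips 1 -> legal
(3,2): flips 1 -> legal
(3,7): flips 1 -> legal
(4,2): no bracket -> illegal
(4,6): flips 1 -> legal
(4,7): flips 1 -> legal
(5,7): flips 1 -> legal
(6,5): no bracket -> illegal
(6,7): flips 1 -> legal
W mobility = 10

Answer: B=5 W=10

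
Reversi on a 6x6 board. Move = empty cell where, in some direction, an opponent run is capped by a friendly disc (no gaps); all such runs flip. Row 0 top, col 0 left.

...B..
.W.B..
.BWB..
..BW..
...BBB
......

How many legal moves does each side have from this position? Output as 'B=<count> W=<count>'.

Answer: B=5 W=7

Derivation:
-- B to move --
(0,0): flips 3 -> legal
(0,1): flips 1 -> legal
(0,2): no bracket -> illegal
(1,0): no bracket -> illegal
(1,2): flips 1 -> legal
(2,0): no bracket -> illegal
(2,4): no bracket -> illegal
(3,1): flips 1 -> legal
(3,4): flips 1 -> legal
(4,2): no bracket -> illegal
B mobility = 5
-- W to move --
(0,2): no bracket -> illegal
(0,4): flips 1 -> legal
(1,0): no bracket -> illegal
(1,2): no bracket -> illegal
(1,4): no bracket -> illegal
(2,0): flips 1 -> legal
(2,4): flips 1 -> legal
(3,0): no bracket -> illegal
(3,1): flips 2 -> legal
(3,4): no bracket -> illegal
(3,5): no bracket -> illegal
(4,1): no bracket -> illegal
(4,2): flips 1 -> legal
(5,2): no bracket -> illegal
(5,3): flips 1 -> legal
(5,4): no bracket -> illegal
(5,5): flips 1 -> legal
W mobility = 7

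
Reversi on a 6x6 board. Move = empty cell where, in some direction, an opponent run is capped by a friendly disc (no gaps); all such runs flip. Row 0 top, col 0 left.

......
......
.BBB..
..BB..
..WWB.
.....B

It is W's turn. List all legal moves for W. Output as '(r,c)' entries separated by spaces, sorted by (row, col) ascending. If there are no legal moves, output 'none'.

Answer: (1,0) (1,2) (1,3) (2,4) (4,5)

Derivation:
(1,0): flips 2 -> legal
(1,1): no bracket -> illegal
(1,2): flips 2 -> legal
(1,3): flips 2 -> legal
(1,4): no bracket -> illegal
(2,0): no bracket -> illegal
(2,4): flips 1 -> legal
(3,0): no bracket -> illegal
(3,1): no bracket -> illegal
(3,4): no bracket -> illegal
(3,5): no bracket -> illegal
(4,1): no bracket -> illegal
(4,5): flips 1 -> legal
(5,3): no bracket -> illegal
(5,4): no bracket -> illegal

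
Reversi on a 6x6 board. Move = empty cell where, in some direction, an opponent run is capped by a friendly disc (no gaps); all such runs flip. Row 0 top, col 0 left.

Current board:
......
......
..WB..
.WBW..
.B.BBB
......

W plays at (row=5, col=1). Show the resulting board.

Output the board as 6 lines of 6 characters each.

Place W at (5,1); scan 8 dirs for brackets.
Dir NW: first cell '.' (not opp) -> no flip
Dir N: opp run (4,1) capped by W -> flip
Dir NE: first cell '.' (not opp) -> no flip
Dir W: first cell '.' (not opp) -> no flip
Dir E: first cell '.' (not opp) -> no flip
Dir SW: edge -> no flip
Dir S: edge -> no flip
Dir SE: edge -> no flip
All flips: (4,1)

Answer: ......
......
..WB..
.WBW..
.W.BBB
.W....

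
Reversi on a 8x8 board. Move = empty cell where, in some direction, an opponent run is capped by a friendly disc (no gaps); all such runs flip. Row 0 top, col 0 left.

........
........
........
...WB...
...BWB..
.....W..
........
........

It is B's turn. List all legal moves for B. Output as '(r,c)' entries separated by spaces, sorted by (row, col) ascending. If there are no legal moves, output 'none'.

Answer: (2,3) (3,2) (5,4) (6,5)

Derivation:
(2,2): no bracket -> illegal
(2,3): flips 1 -> legal
(2,4): no bracket -> illegal
(3,2): flips 1 -> legal
(3,5): no bracket -> illegal
(4,2): no bracket -> illegal
(4,6): no bracket -> illegal
(5,3): no bracket -> illegal
(5,4): flips 1 -> legal
(5,6): no bracket -> illegal
(6,4): no bracket -> illegal
(6,5): flips 1 -> legal
(6,6): no bracket -> illegal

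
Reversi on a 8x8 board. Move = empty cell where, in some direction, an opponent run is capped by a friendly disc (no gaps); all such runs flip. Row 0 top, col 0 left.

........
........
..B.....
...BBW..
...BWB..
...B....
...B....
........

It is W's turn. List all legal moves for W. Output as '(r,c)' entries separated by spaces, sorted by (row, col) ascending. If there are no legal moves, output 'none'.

(1,1): flips 2 -> legal
(1,2): no bracket -> illegal
(1,3): no bracket -> illegal
(2,1): no bracket -> illegal
(2,3): no bracket -> illegal
(2,4): flips 1 -> legal
(2,5): no bracket -> illegal
(3,1): no bracket -> illegal
(3,2): flips 2 -> legal
(3,6): no bracket -> illegal
(4,2): flips 1 -> legal
(4,6): flips 1 -> legal
(5,2): no bracket -> illegal
(5,4): no bracket -> illegal
(5,5): flips 1 -> legal
(5,6): no bracket -> illegal
(6,2): flips 1 -> legal
(6,4): no bracket -> illegal
(7,2): no bracket -> illegal
(7,3): no bracket -> illegal
(7,4): no bracket -> illegal

Answer: (1,1) (2,4) (3,2) (4,2) (4,6) (5,5) (6,2)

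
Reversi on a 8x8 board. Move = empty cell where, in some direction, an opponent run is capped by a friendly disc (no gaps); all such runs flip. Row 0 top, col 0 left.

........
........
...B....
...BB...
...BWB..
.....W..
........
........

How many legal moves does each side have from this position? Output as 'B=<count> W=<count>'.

Answer: B=3 W=5

Derivation:
-- B to move --
(3,5): no bracket -> illegal
(4,6): no bracket -> illegal
(5,3): no bracket -> illegal
(5,4): flips 1 -> legal
(5,6): no bracket -> illegal
(6,4): no bracket -> illegal
(6,5): flips 1 -> legal
(6,6): flips 2 -> legal
B mobility = 3
-- W to move --
(1,2): no bracket -> illegal
(1,3): no bracket -> illegal
(1,4): no bracket -> illegal
(2,2): flips 1 -> legal
(2,4): flips 1 -> legal
(2,5): no bracket -> illegal
(3,2): no bracket -> illegal
(3,5): flips 1 -> legal
(3,6): no bracket -> illegal
(4,2): flips 1 -> legal
(4,6): flips 1 -> legal
(5,2): no bracket -> illegal
(5,3): no bracket -> illegal
(5,4): no bracket -> illegal
(5,6): no bracket -> illegal
W mobility = 5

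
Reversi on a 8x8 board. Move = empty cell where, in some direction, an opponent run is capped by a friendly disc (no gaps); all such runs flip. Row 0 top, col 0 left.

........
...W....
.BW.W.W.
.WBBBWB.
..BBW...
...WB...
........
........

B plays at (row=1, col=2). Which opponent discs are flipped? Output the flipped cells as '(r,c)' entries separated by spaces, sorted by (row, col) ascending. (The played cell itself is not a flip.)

Answer: (2,2)

Derivation:
Dir NW: first cell '.' (not opp) -> no flip
Dir N: first cell '.' (not opp) -> no flip
Dir NE: first cell '.' (not opp) -> no flip
Dir W: first cell '.' (not opp) -> no flip
Dir E: opp run (1,3), next='.' -> no flip
Dir SW: first cell 'B' (not opp) -> no flip
Dir S: opp run (2,2) capped by B -> flip
Dir SE: first cell '.' (not opp) -> no flip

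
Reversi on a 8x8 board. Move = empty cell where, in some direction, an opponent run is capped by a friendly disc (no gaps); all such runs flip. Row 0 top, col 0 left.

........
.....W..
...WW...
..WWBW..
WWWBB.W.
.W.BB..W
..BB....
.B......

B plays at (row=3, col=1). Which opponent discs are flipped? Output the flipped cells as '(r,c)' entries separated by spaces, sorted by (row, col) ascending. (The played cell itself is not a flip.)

Dir NW: first cell '.' (not opp) -> no flip
Dir N: first cell '.' (not opp) -> no flip
Dir NE: first cell '.' (not opp) -> no flip
Dir W: first cell '.' (not opp) -> no flip
Dir E: opp run (3,2) (3,3) capped by B -> flip
Dir SW: opp run (4,0), next=edge -> no flip
Dir S: opp run (4,1) (5,1), next='.' -> no flip
Dir SE: opp run (4,2) capped by B -> flip

Answer: (3,2) (3,3) (4,2)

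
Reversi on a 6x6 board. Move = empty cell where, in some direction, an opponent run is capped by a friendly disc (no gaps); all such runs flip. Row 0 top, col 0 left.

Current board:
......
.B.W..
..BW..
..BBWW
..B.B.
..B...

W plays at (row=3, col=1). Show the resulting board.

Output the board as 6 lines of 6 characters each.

Place W at (3,1); scan 8 dirs for brackets.
Dir NW: first cell '.' (not opp) -> no flip
Dir N: first cell '.' (not opp) -> no flip
Dir NE: opp run (2,2) capped by W -> flip
Dir W: first cell '.' (not opp) -> no flip
Dir E: opp run (3,2) (3,3) capped by W -> flip
Dir SW: first cell '.' (not opp) -> no flip
Dir S: first cell '.' (not opp) -> no flip
Dir SE: opp run (4,2), next='.' -> no flip
All flips: (2,2) (3,2) (3,3)

Answer: ......
.B.W..
..WW..
.WWWWW
..B.B.
..B...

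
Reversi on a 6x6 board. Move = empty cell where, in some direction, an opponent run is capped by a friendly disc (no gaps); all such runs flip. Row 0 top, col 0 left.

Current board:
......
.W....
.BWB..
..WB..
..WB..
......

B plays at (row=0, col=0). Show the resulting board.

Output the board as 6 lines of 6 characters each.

Answer: B.....
.B....
.BBB..
..WB..
..WB..
......

Derivation:
Place B at (0,0); scan 8 dirs for brackets.
Dir NW: edge -> no flip
Dir N: edge -> no flip
Dir NE: edge -> no flip
Dir W: edge -> no flip
Dir E: first cell '.' (not opp) -> no flip
Dir SW: edge -> no flip
Dir S: first cell '.' (not opp) -> no flip
Dir SE: opp run (1,1) (2,2) capped by B -> flip
All flips: (1,1) (2,2)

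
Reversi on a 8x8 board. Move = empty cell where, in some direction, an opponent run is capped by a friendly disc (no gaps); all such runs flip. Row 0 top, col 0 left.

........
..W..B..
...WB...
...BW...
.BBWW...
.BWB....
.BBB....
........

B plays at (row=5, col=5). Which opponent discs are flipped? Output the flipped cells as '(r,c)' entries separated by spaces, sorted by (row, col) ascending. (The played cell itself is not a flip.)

Dir NW: opp run (4,4) capped by B -> flip
Dir N: first cell '.' (not opp) -> no flip
Dir NE: first cell '.' (not opp) -> no flip
Dir W: first cell '.' (not opp) -> no flip
Dir E: first cell '.' (not opp) -> no flip
Dir SW: first cell '.' (not opp) -> no flip
Dir S: first cell '.' (not opp) -> no flip
Dir SE: first cell '.' (not opp) -> no flip

Answer: (4,4)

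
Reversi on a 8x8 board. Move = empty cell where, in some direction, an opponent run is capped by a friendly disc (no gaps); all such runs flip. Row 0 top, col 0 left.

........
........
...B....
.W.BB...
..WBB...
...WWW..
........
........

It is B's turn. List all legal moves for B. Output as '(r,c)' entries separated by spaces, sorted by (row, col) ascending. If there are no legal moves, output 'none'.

Answer: (4,1) (5,1) (6,2) (6,3) (6,4) (6,5) (6,6)

Derivation:
(2,0): no bracket -> illegal
(2,1): no bracket -> illegal
(2,2): no bracket -> illegal
(3,0): no bracket -> illegal
(3,2): no bracket -> illegal
(4,0): no bracket -> illegal
(4,1): flips 1 -> legal
(4,5): no bracket -> illegal
(4,6): no bracket -> illegal
(5,1): flips 1 -> legal
(5,2): no bracket -> illegal
(5,6): no bracket -> illegal
(6,2): flips 1 -> legal
(6,3): flips 1 -> legal
(6,4): flips 1 -> legal
(6,5): flips 1 -> legal
(6,6): flips 1 -> legal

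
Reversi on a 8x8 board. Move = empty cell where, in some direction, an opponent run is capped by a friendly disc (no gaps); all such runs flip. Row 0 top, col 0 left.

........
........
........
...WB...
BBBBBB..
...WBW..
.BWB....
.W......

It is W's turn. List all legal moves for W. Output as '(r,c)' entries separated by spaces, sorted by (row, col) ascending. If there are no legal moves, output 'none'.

Answer: (3,1) (3,5) (5,1) (6,0) (6,4) (7,3)

Derivation:
(2,3): no bracket -> illegal
(2,4): no bracket -> illegal
(2,5): no bracket -> illegal
(3,0): no bracket -> illegal
(3,1): flips 1 -> legal
(3,2): no bracket -> illegal
(3,5): flips 3 -> legal
(3,6): no bracket -> illegal
(4,6): no bracket -> illegal
(5,0): no bracket -> illegal
(5,1): flips 2 -> legal
(5,2): no bracket -> illegal
(5,6): no bracket -> illegal
(6,0): flips 1 -> legal
(6,4): flips 1 -> legal
(6,5): no bracket -> illegal
(7,0): no bracket -> illegal
(7,2): no bracket -> illegal
(7,3): flips 1 -> legal
(7,4): no bracket -> illegal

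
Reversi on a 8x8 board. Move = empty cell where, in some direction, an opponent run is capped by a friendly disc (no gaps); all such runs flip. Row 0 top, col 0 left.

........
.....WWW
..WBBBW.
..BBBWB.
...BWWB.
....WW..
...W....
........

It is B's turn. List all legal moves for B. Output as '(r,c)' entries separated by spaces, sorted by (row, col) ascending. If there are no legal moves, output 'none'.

(0,4): no bracket -> illegal
(0,5): flips 1 -> legal
(0,6): flips 3 -> legal
(0,7): flips 1 -> legal
(1,1): flips 1 -> legal
(1,2): flips 1 -> legal
(1,3): no bracket -> illegal
(1,4): no bracket -> illegal
(2,1): flips 1 -> legal
(2,7): flips 1 -> legal
(3,1): no bracket -> illegal
(3,7): no bracket -> illegal
(5,2): no bracket -> illegal
(5,3): no bracket -> illegal
(5,6): flips 1 -> legal
(6,2): no bracket -> illegal
(6,4): flips 3 -> legal
(6,5): flips 4 -> legal
(6,6): flips 2 -> legal
(7,2): flips 3 -> legal
(7,3): no bracket -> illegal
(7,4): no bracket -> illegal

Answer: (0,5) (0,6) (0,7) (1,1) (1,2) (2,1) (2,7) (5,6) (6,4) (6,5) (6,6) (7,2)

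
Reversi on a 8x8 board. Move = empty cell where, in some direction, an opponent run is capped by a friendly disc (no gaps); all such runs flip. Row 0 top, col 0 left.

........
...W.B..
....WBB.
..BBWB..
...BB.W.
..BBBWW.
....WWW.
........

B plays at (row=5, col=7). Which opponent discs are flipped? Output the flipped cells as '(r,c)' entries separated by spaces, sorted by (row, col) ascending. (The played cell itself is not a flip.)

Dir NW: opp run (4,6) capped by B -> flip
Dir N: first cell '.' (not opp) -> no flip
Dir NE: edge -> no flip
Dir W: opp run (5,6) (5,5) capped by B -> flip
Dir E: edge -> no flip
Dir SW: opp run (6,6), next='.' -> no flip
Dir S: first cell '.' (not opp) -> no flip
Dir SE: edge -> no flip

Answer: (4,6) (5,5) (5,6)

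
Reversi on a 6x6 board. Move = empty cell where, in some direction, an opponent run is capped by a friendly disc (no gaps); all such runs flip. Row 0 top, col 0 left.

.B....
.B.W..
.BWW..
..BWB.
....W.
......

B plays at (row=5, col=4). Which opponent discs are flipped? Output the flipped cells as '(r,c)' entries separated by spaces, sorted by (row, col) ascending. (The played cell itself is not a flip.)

Dir NW: first cell '.' (not opp) -> no flip
Dir N: opp run (4,4) capped by B -> flip
Dir NE: first cell '.' (not opp) -> no flip
Dir W: first cell '.' (not opp) -> no flip
Dir E: first cell '.' (not opp) -> no flip
Dir SW: edge -> no flip
Dir S: edge -> no flip
Dir SE: edge -> no flip

Answer: (4,4)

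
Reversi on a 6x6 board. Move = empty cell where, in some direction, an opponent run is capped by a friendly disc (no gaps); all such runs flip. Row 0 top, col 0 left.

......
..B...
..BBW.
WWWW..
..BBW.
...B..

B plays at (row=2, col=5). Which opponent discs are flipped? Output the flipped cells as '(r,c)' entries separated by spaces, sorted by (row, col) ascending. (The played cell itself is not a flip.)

Dir NW: first cell '.' (not opp) -> no flip
Dir N: first cell '.' (not opp) -> no flip
Dir NE: edge -> no flip
Dir W: opp run (2,4) capped by B -> flip
Dir E: edge -> no flip
Dir SW: first cell '.' (not opp) -> no flip
Dir S: first cell '.' (not opp) -> no flip
Dir SE: edge -> no flip

Answer: (2,4)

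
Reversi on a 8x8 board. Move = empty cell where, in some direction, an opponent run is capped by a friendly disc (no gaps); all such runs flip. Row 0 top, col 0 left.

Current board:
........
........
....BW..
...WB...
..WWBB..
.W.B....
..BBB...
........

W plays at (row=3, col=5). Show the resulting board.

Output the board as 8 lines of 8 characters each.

Answer: ........
........
....BW..
...WWW..
..WWBB..
.W.B....
..BBB...
........

Derivation:
Place W at (3,5); scan 8 dirs for brackets.
Dir NW: opp run (2,4), next='.' -> no flip
Dir N: first cell 'W' (not opp) -> no flip
Dir NE: first cell '.' (not opp) -> no flip
Dir W: opp run (3,4) capped by W -> flip
Dir E: first cell '.' (not opp) -> no flip
Dir SW: opp run (4,4) (5,3) (6,2), next='.' -> no flip
Dir S: opp run (4,5), next='.' -> no flip
Dir SE: first cell '.' (not opp) -> no flip
All flips: (3,4)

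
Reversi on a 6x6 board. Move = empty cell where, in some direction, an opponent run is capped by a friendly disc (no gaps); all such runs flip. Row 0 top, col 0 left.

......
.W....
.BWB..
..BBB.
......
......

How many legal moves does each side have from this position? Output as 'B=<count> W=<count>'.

-- B to move --
(0,0): flips 2 -> legal
(0,1): flips 1 -> legal
(0,2): no bracket -> illegal
(1,0): no bracket -> illegal
(1,2): flips 1 -> legal
(1,3): no bracket -> illegal
(2,0): no bracket -> illegal
(3,1): no bracket -> illegal
B mobility = 3
-- W to move --
(1,0): no bracket -> illegal
(1,2): no bracket -> illegal
(1,3): no bracket -> illegal
(1,4): no bracket -> illegal
(2,0): flips 1 -> legal
(2,4): flips 1 -> legal
(2,5): no bracket -> illegal
(3,0): no bracket -> illegal
(3,1): flips 1 -> legal
(3,5): no bracket -> illegal
(4,1): no bracket -> illegal
(4,2): flips 1 -> legal
(4,3): no bracket -> illegal
(4,4): flips 1 -> legal
(4,5): no bracket -> illegal
W mobility = 5

Answer: B=3 W=5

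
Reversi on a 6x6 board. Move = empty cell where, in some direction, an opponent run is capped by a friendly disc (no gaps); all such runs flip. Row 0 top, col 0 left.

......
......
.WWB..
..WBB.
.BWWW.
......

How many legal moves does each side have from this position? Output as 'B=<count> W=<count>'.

Answer: B=9 W=7

Derivation:
-- B to move --
(1,0): no bracket -> illegal
(1,1): flips 1 -> legal
(1,2): no bracket -> illegal
(1,3): no bracket -> illegal
(2,0): flips 2 -> legal
(3,0): no bracket -> illegal
(3,1): flips 1 -> legal
(3,5): no bracket -> illegal
(4,5): flips 3 -> legal
(5,1): flips 1 -> legal
(5,2): flips 1 -> legal
(5,3): flips 1 -> legal
(5,4): flips 1 -> legal
(5,5): flips 1 -> legal
B mobility = 9
-- W to move --
(1,2): no bracket -> illegal
(1,3): flips 2 -> legal
(1,4): flips 1 -> legal
(2,4): flips 3 -> legal
(2,5): flips 1 -> legal
(3,0): no bracket -> illegal
(3,1): no bracket -> illegal
(3,5): flips 2 -> legal
(4,0): flips 1 -> legal
(4,5): no bracket -> illegal
(5,0): flips 1 -> legal
(5,1): no bracket -> illegal
(5,2): no bracket -> illegal
W mobility = 7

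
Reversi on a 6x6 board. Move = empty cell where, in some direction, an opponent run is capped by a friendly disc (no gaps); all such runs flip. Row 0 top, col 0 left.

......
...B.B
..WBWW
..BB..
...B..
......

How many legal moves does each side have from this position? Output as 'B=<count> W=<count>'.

Answer: B=5 W=5

Derivation:
-- B to move --
(1,1): flips 1 -> legal
(1,2): flips 1 -> legal
(1,4): no bracket -> illegal
(2,1): flips 1 -> legal
(3,1): flips 1 -> legal
(3,4): no bracket -> illegal
(3,5): flips 2 -> legal
B mobility = 5
-- W to move --
(0,2): flips 1 -> legal
(0,3): no bracket -> illegal
(0,4): flips 1 -> legal
(0,5): flips 1 -> legal
(1,2): no bracket -> illegal
(1,4): no bracket -> illegal
(2,1): no bracket -> illegal
(3,1): no bracket -> illegal
(3,4): no bracket -> illegal
(4,1): no bracket -> illegal
(4,2): flips 2 -> legal
(4,4): flips 1 -> legal
(5,2): no bracket -> illegal
(5,3): no bracket -> illegal
(5,4): no bracket -> illegal
W mobility = 5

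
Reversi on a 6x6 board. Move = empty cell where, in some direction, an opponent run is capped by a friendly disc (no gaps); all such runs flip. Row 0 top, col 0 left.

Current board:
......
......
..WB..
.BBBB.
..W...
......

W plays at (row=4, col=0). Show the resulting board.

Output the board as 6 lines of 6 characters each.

Place W at (4,0); scan 8 dirs for brackets.
Dir NW: edge -> no flip
Dir N: first cell '.' (not opp) -> no flip
Dir NE: opp run (3,1) capped by W -> flip
Dir W: edge -> no flip
Dir E: first cell '.' (not opp) -> no flip
Dir SW: edge -> no flip
Dir S: first cell '.' (not opp) -> no flip
Dir SE: first cell '.' (not opp) -> no flip
All flips: (3,1)

Answer: ......
......
..WB..
.WBBB.
W.W...
......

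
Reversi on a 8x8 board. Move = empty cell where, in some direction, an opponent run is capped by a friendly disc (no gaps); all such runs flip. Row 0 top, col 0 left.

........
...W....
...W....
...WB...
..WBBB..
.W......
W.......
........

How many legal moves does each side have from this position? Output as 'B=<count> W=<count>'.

-- B to move --
(0,2): no bracket -> illegal
(0,3): flips 3 -> legal
(0,4): no bracket -> illegal
(1,2): flips 1 -> legal
(1,4): no bracket -> illegal
(2,2): flips 1 -> legal
(2,4): no bracket -> illegal
(3,1): no bracket -> illegal
(3,2): flips 1 -> legal
(4,0): no bracket -> illegal
(4,1): flips 1 -> legal
(5,0): no bracket -> illegal
(5,2): no bracket -> illegal
(5,3): no bracket -> illegal
(6,1): no bracket -> illegal
(6,2): no bracket -> illegal
(7,0): no bracket -> illegal
(7,1): no bracket -> illegal
B mobility = 5
-- W to move --
(2,4): no bracket -> illegal
(2,5): no bracket -> illegal
(3,2): no bracket -> illegal
(3,5): flips 1 -> legal
(3,6): no bracket -> illegal
(4,6): flips 3 -> legal
(5,2): no bracket -> illegal
(5,3): flips 1 -> legal
(5,4): no bracket -> illegal
(5,5): flips 1 -> legal
(5,6): flips 2 -> legal
W mobility = 5

Answer: B=5 W=5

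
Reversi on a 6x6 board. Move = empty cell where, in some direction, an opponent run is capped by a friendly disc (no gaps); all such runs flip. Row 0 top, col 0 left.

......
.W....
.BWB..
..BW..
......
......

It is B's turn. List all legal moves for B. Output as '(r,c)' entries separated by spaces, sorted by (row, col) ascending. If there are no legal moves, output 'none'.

(0,0): no bracket -> illegal
(0,1): flips 1 -> legal
(0,2): no bracket -> illegal
(1,0): no bracket -> illegal
(1,2): flips 1 -> legal
(1,3): no bracket -> illegal
(2,0): no bracket -> illegal
(2,4): no bracket -> illegal
(3,1): no bracket -> illegal
(3,4): flips 1 -> legal
(4,2): no bracket -> illegal
(4,3): flips 1 -> legal
(4,4): no bracket -> illegal

Answer: (0,1) (1,2) (3,4) (4,3)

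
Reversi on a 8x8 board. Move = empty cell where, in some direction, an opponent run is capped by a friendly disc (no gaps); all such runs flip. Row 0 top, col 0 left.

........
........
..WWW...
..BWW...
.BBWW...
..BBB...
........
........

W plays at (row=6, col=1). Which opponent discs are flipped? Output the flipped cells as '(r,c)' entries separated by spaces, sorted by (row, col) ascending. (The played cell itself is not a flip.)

Dir NW: first cell '.' (not opp) -> no flip
Dir N: first cell '.' (not opp) -> no flip
Dir NE: opp run (5,2) capped by W -> flip
Dir W: first cell '.' (not opp) -> no flip
Dir E: first cell '.' (not opp) -> no flip
Dir SW: first cell '.' (not opp) -> no flip
Dir S: first cell '.' (not opp) -> no flip
Dir SE: first cell '.' (not opp) -> no flip

Answer: (5,2)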